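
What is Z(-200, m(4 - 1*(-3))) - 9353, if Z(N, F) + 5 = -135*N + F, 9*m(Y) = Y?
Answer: 158785/9 ≈ 17643.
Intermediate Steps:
m(Y) = Y/9
Z(N, F) = -5 + F - 135*N (Z(N, F) = -5 + (-135*N + F) = -5 + (F - 135*N) = -5 + F - 135*N)
Z(-200, m(4 - 1*(-3))) - 9353 = (-5 + (4 - 1*(-3))/9 - 135*(-200)) - 9353 = (-5 + (4 + 3)/9 + 27000) - 9353 = (-5 + (1/9)*7 + 27000) - 9353 = (-5 + 7/9 + 27000) - 9353 = 242962/9 - 9353 = 158785/9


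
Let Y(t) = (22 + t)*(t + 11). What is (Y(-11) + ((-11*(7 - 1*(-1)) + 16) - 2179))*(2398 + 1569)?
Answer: -8929717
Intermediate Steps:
Y(t) = (11 + t)*(22 + t) (Y(t) = (22 + t)*(11 + t) = (11 + t)*(22 + t))
(Y(-11) + ((-11*(7 - 1*(-1)) + 16) - 2179))*(2398 + 1569) = ((242 + (-11)² + 33*(-11)) + ((-11*(7 - 1*(-1)) + 16) - 2179))*(2398 + 1569) = ((242 + 121 - 363) + ((-11*(7 + 1) + 16) - 2179))*3967 = (0 + ((-11*8 + 16) - 2179))*3967 = (0 + ((-88 + 16) - 2179))*3967 = (0 + (-72 - 2179))*3967 = (0 - 2251)*3967 = -2251*3967 = -8929717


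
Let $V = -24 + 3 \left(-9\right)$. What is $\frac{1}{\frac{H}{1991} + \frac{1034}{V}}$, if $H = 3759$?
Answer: $- \frac{101541}{1866985} \approx -0.054388$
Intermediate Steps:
$V = -51$ ($V = -24 - 27 = -51$)
$\frac{1}{\frac{H}{1991} + \frac{1034}{V}} = \frac{1}{\frac{3759}{1991} + \frac{1034}{-51}} = \frac{1}{3759 \cdot \frac{1}{1991} + 1034 \left(- \frac{1}{51}\right)} = \frac{1}{\frac{3759}{1991} - \frac{1034}{51}} = \frac{1}{- \frac{1866985}{101541}} = - \frac{101541}{1866985}$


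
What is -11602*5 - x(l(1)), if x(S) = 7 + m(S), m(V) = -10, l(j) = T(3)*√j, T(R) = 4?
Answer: -58007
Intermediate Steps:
l(j) = 4*√j
x(S) = -3 (x(S) = 7 - 10 = -3)
-11602*5 - x(l(1)) = -11602*5 - 1*(-3) = -58010 + 3 = -58007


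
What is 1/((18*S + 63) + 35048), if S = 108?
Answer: 1/37055 ≈ 2.6987e-5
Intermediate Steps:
1/((18*S + 63) + 35048) = 1/((18*108 + 63) + 35048) = 1/((1944 + 63) + 35048) = 1/(2007 + 35048) = 1/37055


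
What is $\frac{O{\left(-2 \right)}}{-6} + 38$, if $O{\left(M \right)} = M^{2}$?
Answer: $\frac{112}{3} \approx 37.333$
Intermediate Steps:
$\frac{O{\left(-2 \right)}}{-6} + 38 = \frac{\left(-2\right)^{2}}{-6} + 38 = \left(- \frac{1}{6}\right) 4 + 38 = - \frac{2}{3} + 38 = \frac{112}{3}$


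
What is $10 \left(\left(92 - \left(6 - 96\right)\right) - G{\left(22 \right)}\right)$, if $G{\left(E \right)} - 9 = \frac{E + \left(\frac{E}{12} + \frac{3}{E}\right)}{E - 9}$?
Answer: $\frac{734260}{429} \approx 1711.6$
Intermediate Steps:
$G{\left(E \right)} = 9 + \frac{\frac{3}{E} + \frac{13 E}{12}}{-9 + E}$ ($G{\left(E \right)} = 9 + \frac{E + \left(\frac{E}{12} + \frac{3}{E}\right)}{E - 9} = 9 + \frac{E + \left(E \frac{1}{12} + \frac{3}{E}\right)}{-9 + E} = 9 + \frac{E + \left(\frac{E}{12} + \frac{3}{E}\right)}{-9 + E} = 9 + \frac{E + \left(\frac{3}{E} + \frac{E}{12}\right)}{-9 + E} = 9 + \frac{\frac{3}{E} + \frac{13 E}{12}}{-9 + E}$)
$10 \left(\left(92 - \left(6 - 96\right)\right) - G{\left(22 \right)}\right) = 10 \left(\left(92 - \left(6 - 96\right)\right) - \frac{36 - 21384 + 121 \cdot 22^{2}}{12 \cdot 22 \left(-9 + 22\right)}\right) = 10 \left(\left(92 - -90\right) - \frac{1}{12} \cdot \frac{1}{22} \cdot \frac{1}{13} \left(36 - 21384 + 121 \cdot 484\right)\right) = 10 \left(\left(92 + 90\right) - \frac{1}{12} \cdot \frac{1}{22} \cdot \frac{1}{13} \left(36 - 21384 + 58564\right)\right) = 10 \left(182 - \frac{1}{12} \cdot \frac{1}{22} \cdot \frac{1}{13} \cdot 37216\right) = 10 \left(182 - \frac{4652}{429}\right) = 10 \cdot \frac{73426}{429} = \frac{734260}{429}$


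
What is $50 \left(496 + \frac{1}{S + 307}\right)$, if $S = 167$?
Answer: $\frac{5877625}{237} \approx 24800.0$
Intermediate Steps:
$50 \left(496 + \frac{1}{S + 307}\right) = 50 \left(496 + \frac{1}{167 + 307}\right) = 50 \left(496 + \frac{1}{474}\right) = 50 \cdot \frac{235105}{474} = \frac{5877625}{237}$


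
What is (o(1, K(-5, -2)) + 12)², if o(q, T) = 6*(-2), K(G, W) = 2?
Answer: 0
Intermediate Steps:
o(q, T) = -12
(o(1, K(-5, -2)) + 12)² = (-12 + 12)² = 0² = 0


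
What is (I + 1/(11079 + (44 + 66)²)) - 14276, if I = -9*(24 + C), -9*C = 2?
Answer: -335863709/23179 ≈ -14490.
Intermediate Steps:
C = -2/9 (C = -⅑*2 = -2/9 ≈ -0.22222)
I = -214 (I = -9*(24 - 2/9) = -9*214/9 = -214)
(I + 1/(11079 + (44 + 66)²)) - 14276 = (-214 + 1/(11079 + (44 + 66)²)) - 14276 = (-214 + 1/(11079 + 110²)) - 14276 = (-214 + 1/(11079 + 12100)) - 14276 = (-214 + 1/23179) - 14276 = -4960305/23179 - 14276 = -335863709/23179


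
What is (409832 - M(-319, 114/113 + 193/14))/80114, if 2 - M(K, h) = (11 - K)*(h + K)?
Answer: 244768785/63370174 ≈ 3.8625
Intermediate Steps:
M(K, h) = 2 - (11 - K)*(K + h) (M(K, h) = 2 - (11 - K)*(h + K) = 2 - (11 - K)*(K + h))
(409832 - M(-319, 114/113 + 193/14))/80114 = (409832 - (2 + (-319)**2 - 11*(-319) - 11*(114/113 + 193/14) - 319*(114/113 + 193/14)))/80114 = (409832 - (2 + 101761 + 3509 - 11*(114*(1/113) + 193*(1/14)) - 319*(114*(1/113) + 193*(1/14))))*(1/80114) = (409832 - (2 + 101761 + 3509 - 11*(114/113 + 193/14) - 319*(114/113 + 193/14)))*(1/80114) = (409832 - (2 + 101761 + 3509 - 11*23405/1582 - 319*23405/1582))*(1/80114) = (409832 - (2 + 101761 + 3509 - 257455/1582 - 7466195/1582))*(1/80114) = (409832 - 1*79408327/791)*(1/80114) = (409832 - 79408327/791)*(1/80114) = (244768785/791)*(1/80114) = 244768785/63370174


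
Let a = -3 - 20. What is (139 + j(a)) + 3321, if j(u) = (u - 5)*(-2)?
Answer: 3516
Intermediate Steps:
a = -23
j(u) = 10 - 2*u (j(u) = (-5 + u)*(-2) = 10 - 2*u)
(139 + j(a)) + 3321 = (139 + (10 - 2*(-23))) + 3321 = (139 + (10 + 46)) + 3321 = (139 + 56) + 3321 = 195 + 3321 = 3516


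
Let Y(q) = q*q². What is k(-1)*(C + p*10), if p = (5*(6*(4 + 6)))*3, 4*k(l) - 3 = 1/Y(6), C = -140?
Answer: 1437535/216 ≈ 6655.3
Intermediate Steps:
Y(q) = q³
k(l) = 649/864 (k(l) = ¾ + 1/(4*(6³)) = ¾ + (¼)/216 = ¾ + (¼)*(1/216) = ¾ + 1/864 = 649/864)
p = 900 (p = (5*(6*10))*3 = (5*60)*3 = 300*3 = 900)
k(-1)*(C + p*10) = 649*(-140 + 900*10)/864 = 649*(-140 + 9000)/864 = (649/864)*8860 = 1437535/216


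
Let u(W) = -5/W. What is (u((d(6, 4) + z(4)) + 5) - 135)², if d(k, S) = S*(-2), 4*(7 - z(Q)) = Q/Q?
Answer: 167281/9 ≈ 18587.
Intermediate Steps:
z(Q) = 27/4 (z(Q) = 7 - Q/(4*Q) = 7 - ¼*1 = 7 - ¼ = 27/4)
d(k, S) = -2*S
(u((d(6, 4) + z(4)) + 5) - 135)² = (-5/((-2*4 + 27/4) + 5) - 135)² = (-5/((-8 + 27/4) + 5) - 135)² = (-5/(-5/4 + 5) - 135)² = (-5/15/4 - 135)² = (-5*4/15 - 135)² = (-4/3 - 135)² = (-409/3)² = 167281/9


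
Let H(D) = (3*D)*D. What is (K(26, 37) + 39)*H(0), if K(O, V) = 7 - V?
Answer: 0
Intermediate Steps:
H(D) = 3*D²
(K(26, 37) + 39)*H(0) = ((7 - 1*37) + 39)*(3*0²) = ((7 - 37) + 39)*(3*0) = (-30 + 39)*0 = 9*0 = 0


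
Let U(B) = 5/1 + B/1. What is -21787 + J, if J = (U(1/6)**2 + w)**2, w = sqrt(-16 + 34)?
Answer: -27289103/1296 + 961*sqrt(2)/6 ≈ -20830.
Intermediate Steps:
U(B) = 5 + B (U(B) = 5*1 + B*1 = 5 + B)
w = 3*sqrt(2) (w = sqrt(18) = 3*sqrt(2) ≈ 4.2426)
J = (961/36 + 3*sqrt(2))**2 (J = ((5 + 1/6)**2 + 3*sqrt(2))**2 = ((31/6)**2 + 3*sqrt(2))**2 = (961/36 + 3*sqrt(2))**2 ≈ 957.10)
-21787 + J = -21787 + (946849/1296 + 961*sqrt(2)/6) = -27289103/1296 + 961*sqrt(2)/6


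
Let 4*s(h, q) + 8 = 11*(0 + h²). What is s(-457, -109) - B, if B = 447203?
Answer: 508519/4 ≈ 1.2713e+5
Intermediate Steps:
s(h, q) = -2 + 11*h²/4 (s(h, q) = -2 + (11*(0 + h²))/4 = -2 + (11*h²)/4 = -2 + 11*h²/4)
s(-457, -109) - B = (-2 + (11/4)*(-457)²) - 1*447203 = (-2 + (11/4)*208849) - 447203 = (-2 + 2297339/4) - 447203 = 2297331/4 - 447203 = 508519/4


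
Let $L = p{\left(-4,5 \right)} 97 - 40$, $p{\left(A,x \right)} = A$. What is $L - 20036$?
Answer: $-20464$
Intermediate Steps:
$L = -428$ ($L = \left(-4\right) 97 - 40 = -388 - 40 = -428$)
$L - 20036 = -428 - 20036 = -20464$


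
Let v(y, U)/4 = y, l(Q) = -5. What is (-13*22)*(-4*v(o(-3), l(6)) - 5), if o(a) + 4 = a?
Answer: -30602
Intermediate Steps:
o(a) = -4 + a
v(y, U) = 4*y
(-13*22)*(-4*v(o(-3), l(6)) - 5) = (-13*22)*(-16*(-4 - 3) - 5) = -286*(-16*(-7) - 5) = -286*(-4*(-28) - 5) = -286*(112 - 5) = -286*107 = -30602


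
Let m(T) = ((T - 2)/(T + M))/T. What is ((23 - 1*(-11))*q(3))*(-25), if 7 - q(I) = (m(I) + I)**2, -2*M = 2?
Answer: 46325/18 ≈ 2573.6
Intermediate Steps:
M = -1 (M = -1/2*2 = -1)
m(T) = (-2 + T)/(T*(-1 + T)) (m(T) = ((T - 2)/(T - 1))/T = ((-2 + T)/(-1 + T))/T = (-2 + T)/(T*(-1 + T)))
q(I) = 7 - (I + (-2 + I)/(I*(-1 + I)))**2 (q(I) = 7 - ((-2 + I)/(I*(-1 + I)) + I)**2 = 7 - (I + (-2 + I)/(I*(-1 + I)))**2)
((23 - 1*(-11))*q(3))*(-25) = ((23 - 1*(-11))*(7 - (3 + (-2 + 3)/(3*(-1 + 3)))**2))*(-25) = ((23 + 11)*(7 - (3 + (1/3)*1/2)**2))*(-25) = (34*(7 - (3 + (1/3)*(1/2)*1)**2))*(-25) = (34*(7 - (3 + 1/6)**2))*(-25) = (34*(7 - (19/6)**2))*(-25) = (34*(7 - 1*361/36))*(-25) = (34*(7 - 361/36))*(-25) = (34*(-109/36))*(-25) = -1853/18*(-25) = 46325/18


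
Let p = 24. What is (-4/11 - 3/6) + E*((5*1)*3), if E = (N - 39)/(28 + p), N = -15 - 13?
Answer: -11549/572 ≈ -20.191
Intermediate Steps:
N = -28
E = -67/52 (E = (-28 - 39)/(28 + 24) = -67/52 ≈ -1.2885)
(-4/11 - 3/6) + E*((5*1)*3) = (-4/11 - 3/6) - 67*5*1*3/52 = (-4*1/11 - 3*⅙) - 335*3/52 = (-4/11 - ½) - 67/52*15 = -19/22 - 1005/52 = -11549/572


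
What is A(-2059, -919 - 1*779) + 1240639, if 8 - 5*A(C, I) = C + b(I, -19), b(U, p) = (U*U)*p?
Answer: 60986138/5 ≈ 1.2197e+7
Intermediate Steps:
b(U, p) = p*U² (b(U, p) = U²*p = p*U²)
A(C, I) = 8/5 - C/5 + 19*I²/5 (A(C, I) = 8/5 - (C - 19*I²)/5 = 8/5 + (-C/5 + 19*I²/5) = 8/5 - C/5 + 19*I²/5)
A(-2059, -919 - 1*779) + 1240639 = (8/5 - ⅕*(-2059) + 19*(-919 - 1*779)²/5) + 1240639 = (8/5 + 2059/5 + 19*(-919 - 779)²/5) + 1240639 = (8/5 + 2059/5 + (19/5)*(-1698)²) + 1240639 = (8/5 + 2059/5 + (19/5)*2883204) + 1240639 = (8/5 + 2059/5 + 54780876/5) + 1240639 = 54782943/5 + 1240639 = 60986138/5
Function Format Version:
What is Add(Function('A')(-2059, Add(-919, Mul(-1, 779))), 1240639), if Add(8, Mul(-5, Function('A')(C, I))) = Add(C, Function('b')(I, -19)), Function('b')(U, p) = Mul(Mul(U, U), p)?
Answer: Rational(60986138, 5) ≈ 1.2197e+7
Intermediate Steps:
Function('b')(U, p) = Mul(p, Pow(U, 2)) (Function('b')(U, p) = Mul(Pow(U, 2), p) = Mul(p, Pow(U, 2)))
Function('A')(C, I) = Add(Rational(8, 5), Mul(Rational(-1, 5), C), Mul(Rational(19, 5), Pow(I, 2))) (Function('A')(C, I) = Add(Rational(8, 5), Mul(Rational(-1, 5), Add(C, Mul(-19, Pow(I, 2))))) = Add(Rational(8, 5), Add(Mul(Rational(-1, 5), C), Mul(Rational(19, 5), Pow(I, 2)))) = Add(Rational(8, 5), Mul(Rational(-1, 5), C), Mul(Rational(19, 5), Pow(I, 2))))
Add(Function('A')(-2059, Add(-919, Mul(-1, 779))), 1240639) = Add(Add(Rational(8, 5), Mul(Rational(-1, 5), -2059), Mul(Rational(19, 5), Pow(Add(-919, Mul(-1, 779)), 2))), 1240639) = Add(Add(Rational(8, 5), Rational(2059, 5), Mul(Rational(19, 5), Pow(Add(-919, -779), 2))), 1240639) = Add(Add(Rational(8, 5), Rational(2059, 5), Mul(Rational(19, 5), Pow(-1698, 2))), 1240639) = Add(Add(Rational(8, 5), Rational(2059, 5), Mul(Rational(19, 5), 2883204)), 1240639) = Add(Add(Rational(8, 5), Rational(2059, 5), Rational(54780876, 5)), 1240639) = Add(Rational(54782943, 5), 1240639) = Rational(60986138, 5)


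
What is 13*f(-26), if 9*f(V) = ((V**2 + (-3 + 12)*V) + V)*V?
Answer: -140608/9 ≈ -15623.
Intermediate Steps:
f(V) = V*(V**2 + 10*V)/9 (f(V) = (((V**2 + (-3 + 12)*V) + V)*V)/9 = (((V**2 + 9*V) + V)*V)/9 = ((V**2 + 10*V)*V)/9 = (V*(V**2 + 10*V))/9 = V*(V**2 + 10*V)/9)
13*f(-26) = 13*((1/9)*(-26)**2*(10 - 26)) = 13*((1/9)*676*(-16)) = 13*(-10816/9) = -140608/9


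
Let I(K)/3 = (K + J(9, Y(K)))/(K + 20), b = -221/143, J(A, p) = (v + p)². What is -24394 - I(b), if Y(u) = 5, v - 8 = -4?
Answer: -4954604/203 ≈ -24407.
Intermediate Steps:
v = 4 (v = 8 - 4 = 4)
J(A, p) = (4 + p)²
b = -17/11 (b = -221*1/143 = -17/11 ≈ -1.5455)
I(K) = 3*(81 + K)/(20 + K) (I(K) = 3*((K + (4 + 5)²)/(K + 20)) = 3*((K + 9²)/(20 + K)) = 3*((K + 81)/(20 + K)) = 3*((81 + K)/(20 + K)) = 3*(81 + K)/(20 + K))
-24394 - I(b) = -24394 - 3*(81 - 17/11)/(20 - 17/11) = -24394 - 3*874/(203/11*11) = -24394 - 3*11*874/(203*11) = -24394 - 1*2622/203 = -24394 - 2622/203 = -4954604/203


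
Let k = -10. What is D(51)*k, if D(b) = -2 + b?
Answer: -490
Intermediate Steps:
D(51)*k = (-2 + 51)*(-10) = 49*(-10) = -490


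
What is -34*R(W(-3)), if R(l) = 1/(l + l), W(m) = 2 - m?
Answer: -17/5 ≈ -3.4000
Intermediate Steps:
R(l) = 1/(2*l)
-34*R(W(-3)) = -17/(2 - 1*(-3)) = -17/(2 + 3) = -17/5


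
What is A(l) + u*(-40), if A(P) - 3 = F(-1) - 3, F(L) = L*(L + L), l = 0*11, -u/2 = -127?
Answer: -10158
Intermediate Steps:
u = 254 (u = -2*(-127) = 254)
l = 0
F(L) = 2*L**2 (F(L) = L*(2*L) = 2*L**2)
A(P) = 2 (A(P) = 3 + (2*(-1)**2 - 3) = 3 + (2*1 - 3) = 3 + (2 - 3) = 3 - 1 = 2)
A(l) + u*(-40) = 2 + 254*(-40) = 2 - 10160 = -10158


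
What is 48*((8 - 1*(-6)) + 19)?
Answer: 1584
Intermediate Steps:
48*((8 - 1*(-6)) + 19) = 48*((8 + 6) + 19) = 48*(14 + 19) = 48*33 = 1584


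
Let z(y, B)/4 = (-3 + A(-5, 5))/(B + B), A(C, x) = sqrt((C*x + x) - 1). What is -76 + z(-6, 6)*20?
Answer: -96 + 20*I*sqrt(21)/3 ≈ -96.0 + 30.551*I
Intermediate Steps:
A(C, x) = sqrt(-1 + x + C*x) (A(C, x) = sqrt((x + C*x) - 1) = sqrt(-1 + x + C*x))
z(y, B) = 2*(-3 + I*sqrt(21))/B (z(y, B) = 4*((-3 + sqrt(-1 + 5 - 5*5))/(B + B)) = 4*((-3 + sqrt(-1 + 5 - 25))/((2*B))) = 4*((-3 + sqrt(-21))*(1/(2*B))) = 4*((-3 + I*sqrt(21))*(1/(2*B))) = 4*((-3 + I*sqrt(21))/(2*B)) = 2*(-3 + I*sqrt(21))/B)
-76 + z(-6, 6)*20 = -76 + (2*(-3 + I*sqrt(21))/6)*20 = -76 + (2*(1/6)*(-3 + I*sqrt(21)))*20 = -76 + (-1 + I*sqrt(21)/3)*20 = -76 + (-20 + 20*I*sqrt(21)/3) = -96 + 20*I*sqrt(21)/3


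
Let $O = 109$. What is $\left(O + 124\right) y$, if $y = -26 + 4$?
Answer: $-5126$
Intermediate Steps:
$y = -22$
$\left(O + 124\right) y = \left(109 + 124\right) \left(-22\right) = 233 \left(-22\right) = -5126$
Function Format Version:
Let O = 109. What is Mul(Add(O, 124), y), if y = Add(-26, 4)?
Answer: -5126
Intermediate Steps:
y = -22
Mul(Add(O, 124), y) = Mul(Add(109, 124), -22) = Mul(233, -22) = -5126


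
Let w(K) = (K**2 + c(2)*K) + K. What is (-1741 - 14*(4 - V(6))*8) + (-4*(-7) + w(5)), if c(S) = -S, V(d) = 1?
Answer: -2029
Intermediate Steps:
w(K) = K**2 - K (w(K) = (K**2 + (-1*2)*K) + K = (K**2 - 2*K) + K = K**2 - K)
(-1741 - 14*(4 - V(6))*8) + (-4*(-7) + w(5)) = (-1741 - 14*(4 - 1*1)*8) + (-4*(-7) + 5*(-1 + 5)) = (-1741 - 14*(4 - 1)*8) + (28 + 5*4) = (-1741 - 14*3*8) + (28 + 20) = (-1741 - 42*8) + 48 = (-1741 - 336) + 48 = -2077 + 48 = -2029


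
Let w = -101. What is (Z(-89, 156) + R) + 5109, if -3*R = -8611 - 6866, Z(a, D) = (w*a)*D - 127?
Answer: 1412425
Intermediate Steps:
Z(a, D) = -127 - 101*D*a (Z(a, D) = (-101*a)*D - 127 = -101*D*a - 127 = -127 - 101*D*a)
R = 5159 (R = -(-8611 - 6866)/3 = -⅓*(-15477) = 5159)
(Z(-89, 156) + R) + 5109 = ((-127 - 101*156*(-89)) + 5159) + 5109 = ((-127 + 1402284) + 5159) + 5109 = (1402157 + 5159) + 5109 = 1407316 + 5109 = 1412425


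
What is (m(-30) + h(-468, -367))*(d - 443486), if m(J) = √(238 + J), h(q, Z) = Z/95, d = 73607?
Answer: 135745593/95 - 1479516*√13 ≈ -3.9056e+6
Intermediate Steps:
h(q, Z) = Z/95 (h(q, Z) = Z*(1/95) = Z/95)
(m(-30) + h(-468, -367))*(d - 443486) = (√(238 - 30) + (1/95)*(-367))*(73607 - 443486) = (√208 - 367/95)*(-369879) = (4*√13 - 367/95)*(-369879) = (-367/95 + 4*√13)*(-369879) = 135745593/95 - 1479516*√13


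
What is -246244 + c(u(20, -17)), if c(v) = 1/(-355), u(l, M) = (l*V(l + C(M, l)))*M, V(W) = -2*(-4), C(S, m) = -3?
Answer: -87416621/355 ≈ -2.4624e+5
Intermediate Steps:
V(W) = 8
u(l, M) = 8*M*l (u(l, M) = (l*8)*M = (8*l)*M = 8*M*l)
c(v) = -1/355
-246244 + c(u(20, -17)) = -246244 - 1/355 = -87416621/355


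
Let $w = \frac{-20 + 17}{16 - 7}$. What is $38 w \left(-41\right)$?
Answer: $\frac{1558}{3} \approx 519.33$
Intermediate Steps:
$w = - \frac{1}{3}$ ($w = - \frac{3}{9} = \left(-3\right) \frac{1}{9} = - \frac{1}{3} \approx -0.33333$)
$38 w \left(-41\right) = 38 \left(- \frac{1}{3}\right) \left(-41\right) = \left(- \frac{38}{3}\right) \left(-41\right) = \frac{1558}{3}$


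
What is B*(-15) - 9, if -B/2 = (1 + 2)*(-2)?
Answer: -189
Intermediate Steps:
B = 12 (B = -2*(1 + 2)*(-2) = -6*(-2) = -2*(-6) = 12)
B*(-15) - 9 = 12*(-15) - 9 = -180 - 9 = -189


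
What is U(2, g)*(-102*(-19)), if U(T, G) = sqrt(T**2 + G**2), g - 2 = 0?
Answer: 3876*sqrt(2) ≈ 5481.5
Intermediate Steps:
g = 2 (g = 2 + 0 = 2)
U(T, G) = sqrt(G**2 + T**2)
U(2, g)*(-102*(-19)) = sqrt(2**2 + 2**2)*(-102*(-19)) = sqrt(4 + 4)*1938 = sqrt(8)*1938 = (2*sqrt(2))*1938 = 3876*sqrt(2)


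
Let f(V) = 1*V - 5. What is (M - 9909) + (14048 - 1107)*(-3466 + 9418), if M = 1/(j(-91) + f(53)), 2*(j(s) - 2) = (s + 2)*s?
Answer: 631445353679/8199 ≈ 7.7015e+7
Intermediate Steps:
f(V) = -5 + V (f(V) = V - 5 = -5 + V)
j(s) = 2 + s*(2 + s)/2 (j(s) = 2 + ((s + 2)*s)/2 = 2 + ((2 + s)*s)/2 = 2 + (s*(2 + s))/2 = 2 + s*(2 + s)/2)
M = 2/8199 (M = 1/((2 - 91 + (½)*(-91)²) + (-5 + 53)) = 1/((2 - 91 + (½)*8281) + 48) = 1/((2 - 91 + 8281/2) + 48) = 1/(8103/2 + 48) = 1/(8199/2) = 2/8199 ≈ 0.00024393)
(M - 9909) + (14048 - 1107)*(-3466 + 9418) = (2/8199 - 9909) + (14048 - 1107)*(-3466 + 9418) = -81243889/8199 + 12941*5952 = -81243889/8199 + 77024832 = 631445353679/8199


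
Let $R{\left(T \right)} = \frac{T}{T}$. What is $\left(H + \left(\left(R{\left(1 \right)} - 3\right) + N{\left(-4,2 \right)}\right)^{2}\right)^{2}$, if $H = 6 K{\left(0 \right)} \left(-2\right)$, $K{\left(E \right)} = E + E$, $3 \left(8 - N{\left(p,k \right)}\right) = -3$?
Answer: $2401$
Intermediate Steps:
$R{\left(T \right)} = 1$
$N{\left(p,k \right)} = 9$ ($N{\left(p,k \right)} = 8 - -1 = 8 + 1 = 9$)
$K{\left(E \right)} = 2 E$
$H = 0$ ($H = 6 \cdot 2 \cdot 0 \left(-2\right) = 6 \cdot 0 \left(-2\right) = 0 \left(-2\right) = 0$)
$\left(H + \left(\left(R{\left(1 \right)} - 3\right) + N{\left(-4,2 \right)}\right)^{2}\right)^{2} = \left(0 + \left(\left(1 - 3\right) + 9\right)^{2}\right)^{2} = \left(0 + \left(-2 + 9\right)^{2}\right)^{2} = \left(0 + 7^{2}\right)^{2} = \left(0 + 49\right)^{2} = 49^{2} = 2401$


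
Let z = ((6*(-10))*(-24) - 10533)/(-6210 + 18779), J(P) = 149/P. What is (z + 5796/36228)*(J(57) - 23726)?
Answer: 9637337546340/720970409 ≈ 13367.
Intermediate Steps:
z = -9093/12569 (z = (-60*(-24) - 10533)/12569 = (1440 - 10533)*(1/12569) = -9093*1/12569 = -9093/12569 ≈ -0.72345)
(z + 5796/36228)*(J(57) - 23726) = (-9093/12569 + 5796/36228)*(149/57 - 23726) = (-9093/12569 + 5796*(1/36228))*(149*(1/57) - 23726) = (-9093/12569 + 483/3019)*(149/57 - 23726) = -21380940/37945811*(-1352233/57) = 9637337546340/720970409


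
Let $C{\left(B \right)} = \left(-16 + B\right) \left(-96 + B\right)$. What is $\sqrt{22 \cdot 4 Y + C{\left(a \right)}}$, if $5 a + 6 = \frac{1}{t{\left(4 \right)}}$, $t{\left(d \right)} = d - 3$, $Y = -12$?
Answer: $\sqrt{593} \approx 24.352$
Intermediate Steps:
$t{\left(d \right)} = -3 + d$ ($t{\left(d \right)} = d - 3 = -3 + d$)
$a = -1$ ($a = - \frac{6}{5} + \frac{1}{5 \left(-3 + 4\right)} = - \frac{6}{5} + \frac{1}{5 \cdot 1} = - \frac{6}{5} + \frac{1}{5} \cdot 1 = - \frac{6}{5} + \frac{1}{5} = -1$)
$C{\left(B \right)} = \left(-96 + B\right) \left(-16 + B\right)$
$\sqrt{22 \cdot 4 Y + C{\left(a \right)}} = \sqrt{22 \cdot 4 \left(-12\right) + \left(1536 + \left(-1\right)^{2} - -112\right)} = \sqrt{88 \left(-12\right) + \left(1536 + 1 + 112\right)} = \sqrt{-1056 + 1649} = \sqrt{593}$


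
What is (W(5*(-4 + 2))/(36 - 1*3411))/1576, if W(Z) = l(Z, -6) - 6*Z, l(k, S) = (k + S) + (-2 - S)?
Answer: -2/221625 ≈ -9.0243e-6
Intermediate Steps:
l(k, S) = -2 + k (l(k, S) = (S + k) + (-2 - S) = -2 + k)
W(Z) = -2 - 5*Z (W(Z) = (-2 + Z) - 6*Z = -2 - 5*Z)
(W(5*(-4 + 2))/(36 - 1*3411))/1576 = ((-2 - 25*(-4 + 2))/(36 - 1*3411))/1576 = ((-2 - 25*(-2))/(36 - 3411))*(1/1576) = ((-2 - 5*(-10))/(-3375))*(1/1576) = ((-2 + 50)*(-1/3375))*(1/1576) = (48*(-1/3375))*(1/1576) = -16/1125*1/1576 = -2/221625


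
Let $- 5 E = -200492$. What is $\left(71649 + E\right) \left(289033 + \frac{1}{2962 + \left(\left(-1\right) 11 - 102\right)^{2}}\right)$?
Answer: $\frac{2540453168669388}{78655} \approx 3.2299 \cdot 10^{10}$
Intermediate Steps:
$E = \frac{200492}{5}$ ($E = \left(- \frac{1}{5}\right) \left(-200492\right) = \frac{200492}{5} \approx 40098.0$)
$\left(71649 + E\right) \left(289033 + \frac{1}{2962 + \left(\left(-1\right) 11 - 102\right)^{2}}\right) = \left(71649 + \frac{200492}{5}\right) \left(289033 + \frac{1}{2962 + \left(\left(-1\right) 11 - 102\right)^{2}}\right) = \frac{558737 \left(289033 + \frac{1}{2962 + \left(-11 - 102\right)^{2}}\right)}{5} = \frac{558737 \left(289033 + \frac{1}{2962 + \left(-113\right)^{2}}\right)}{5} = \frac{558737 \left(289033 + \frac{1}{2962 + 12769}\right)}{5} = \frac{558737 \left(289033 + \frac{1}{15731}\right)}{5} = \frac{558737}{5} \cdot \frac{4546778124}{15731} = \frac{2540453168669388}{78655}$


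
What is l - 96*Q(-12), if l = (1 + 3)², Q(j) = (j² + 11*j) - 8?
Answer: -368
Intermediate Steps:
Q(j) = -8 + j² + 11*j
l = 16 (l = 4² = 16)
l - 96*Q(-12) = 16 - 96*(-8 + (-12)² + 11*(-12)) = 16 - 96*(-8 + 144 - 132) = 16 - 96*4 = 16 - 384 = -368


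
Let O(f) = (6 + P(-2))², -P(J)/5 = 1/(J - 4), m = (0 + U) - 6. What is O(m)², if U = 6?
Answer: 2825761/1296 ≈ 2180.4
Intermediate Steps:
m = 0 (m = (0 + 6) - 6 = 6 - 6 = 0)
P(J) = -5/(-4 + J) (P(J) = -5/(J - 4) = -5/(-4 + J))
O(f) = 1681/36 (O(f) = (6 - 5/(-4 - 2))² = (6 - 5/(-6))² = (6 - 5*(-⅙))² = (6 + ⅚)² = (41/6)² = 1681/36)
O(m)² = (1681/36)² = 2825761/1296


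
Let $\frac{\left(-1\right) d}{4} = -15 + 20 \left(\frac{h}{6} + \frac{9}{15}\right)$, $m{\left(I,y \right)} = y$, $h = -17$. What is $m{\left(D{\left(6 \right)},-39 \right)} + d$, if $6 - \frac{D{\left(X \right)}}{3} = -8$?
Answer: $\frac{599}{3} \approx 199.67$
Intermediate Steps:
$D{\left(X \right)} = 42$ ($D{\left(X \right)} = 18 - -24 = 18 + 24 = 42$)
$d = \frac{716}{3}$ ($d = - 4 \left(-15 + 20 \left(- \frac{17}{6} + \frac{9}{15}\right)\right) = - 4 \left(-15 + 20 \left(\left(-17\right) \frac{1}{6} + 9 \cdot \frac{1}{15}\right)\right) = - 4 \left(-15 + 20 \left(- \frac{17}{6} + \frac{3}{5}\right)\right) = - 4 \left(-15 + 20 \left(- \frac{67}{30}\right)\right) = - 4 \left(-15 - \frac{134}{3}\right) = \left(-4\right) \left(- \frac{179}{3}\right) = \frac{716}{3} \approx 238.67$)
$m{\left(D{\left(6 \right)},-39 \right)} + d = -39 + \frac{716}{3} = \frac{599}{3}$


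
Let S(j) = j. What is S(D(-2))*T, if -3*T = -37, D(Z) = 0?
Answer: 0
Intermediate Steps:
T = 37/3 (T = -⅓*(-37) = 37/3 ≈ 12.333)
S(D(-2))*T = 0*(37/3) = 0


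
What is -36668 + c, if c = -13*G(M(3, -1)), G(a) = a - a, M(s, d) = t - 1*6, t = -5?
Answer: -36668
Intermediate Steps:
M(s, d) = -11 (M(s, d) = -5 - 1*6 = -5 - 6 = -11)
G(a) = 0
c = 0 (c = -13*0 = 0)
-36668 + c = -36668 + 0 = -36668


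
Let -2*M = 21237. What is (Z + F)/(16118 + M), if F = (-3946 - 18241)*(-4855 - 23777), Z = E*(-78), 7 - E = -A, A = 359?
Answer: 1270459272/10999 ≈ 1.1551e+5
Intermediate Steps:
M = -21237/2 (M = -½*21237 = -21237/2 ≈ -10619.)
E = 366 (E = 7 - (-1)*359 = 7 - 1*(-359) = 7 + 359 = 366)
Z = -28548 (Z = 366*(-78) = -28548)
F = 635258184 (F = -22187*(-28632) = 635258184)
(Z + F)/(16118 + M) = (-28548 + 635258184)/(16118 - 21237/2) = 635229636/(10999/2) = 635229636*(2/10999) = 1270459272/10999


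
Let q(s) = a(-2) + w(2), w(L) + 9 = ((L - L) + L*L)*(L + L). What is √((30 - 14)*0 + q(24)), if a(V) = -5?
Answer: √2 ≈ 1.4142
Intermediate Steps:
w(L) = -9 + 2*L³ (w(L) = -9 + ((L - L) + L*L)*(L + L) = -9 + (0 + L²)*(2*L) = -9 + L²*(2*L) = -9 + 2*L³)
q(s) = 2 (q(s) = -5 + (-9 + 2*2³) = -5 + (-9 + 2*8) = -5 + (-9 + 16) = -5 + 7 = 2)
√((30 - 14)*0 + q(24)) = √((30 - 14)*0 + 2) = √(16*0 + 2) = √(0 + 2) = √2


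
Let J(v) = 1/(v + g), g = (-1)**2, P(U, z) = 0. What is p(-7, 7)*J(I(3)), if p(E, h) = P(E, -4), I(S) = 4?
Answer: 0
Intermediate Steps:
p(E, h) = 0
g = 1
J(v) = 1/(1 + v) (J(v) = 1/(v + 1) = 1/(1 + v))
p(-7, 7)*J(I(3)) = 0/(1 + 4) = 0/5 = 0*(1/5) = 0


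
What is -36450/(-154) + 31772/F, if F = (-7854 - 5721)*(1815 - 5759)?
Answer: 243941325361/1030641150 ≈ 236.69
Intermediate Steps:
F = 53539800 (F = -13575*(-3944) = 53539800)
-36450/(-154) + 31772/F = -36450/(-154) + 31772/53539800 = -36450*(-1/154) + 31772*(1/53539800) = 18225/77 + 7943/13384950 = 243941325361/1030641150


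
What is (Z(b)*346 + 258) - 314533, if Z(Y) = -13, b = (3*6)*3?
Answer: -318773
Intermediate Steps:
b = 54 (b = 18*3 = 54)
(Z(b)*346 + 258) - 314533 = (-13*346 + 258) - 314533 = (-4498 + 258) - 314533 = -4240 - 314533 = -318773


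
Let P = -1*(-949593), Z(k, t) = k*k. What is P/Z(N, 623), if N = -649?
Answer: 949593/421201 ≈ 2.2545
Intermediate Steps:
Z(k, t) = k²
P = 949593
P/Z(N, 623) = 949593/((-649)²) = 949593/421201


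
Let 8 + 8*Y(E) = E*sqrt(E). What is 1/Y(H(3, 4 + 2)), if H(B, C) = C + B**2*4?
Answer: 8/9253 + 42*sqrt(42)/9253 ≈ 0.030281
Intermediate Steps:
H(B, C) = C + 4*B**2
Y(E) = -1 + E**(3/2)/8 (Y(E) = -1 + (E*sqrt(E))/8 = -1 + E**(3/2)/8)
1/Y(H(3, 4 + 2)) = 1/(-1 + ((4 + 2) + 4*3**2)**(3/2)/8) = 1/(-1 + (6 + 4*9)**(3/2)/8) = 1/(-1 + (6 + 36)**(3/2)/8) = 1/(-1 + 42**(3/2)/8) = 1/(-1 + (42*sqrt(42))/8) = 1/(-1 + 21*sqrt(42)/4)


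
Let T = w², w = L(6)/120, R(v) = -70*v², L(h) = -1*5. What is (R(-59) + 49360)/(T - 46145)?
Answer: 111922560/26579519 ≈ 4.2109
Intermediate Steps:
L(h) = -5
w = -1/24 (w = -5/120 = -5*1/120 = -1/24 ≈ -0.041667)
T = 1/576 (T = (-1/24)² = 1/576 ≈ 0.0017361)
(R(-59) + 49360)/(T - 46145) = (-70*(-59)² + 49360)/(1/576 - 46145) = (-70*3481 + 49360)/(-26579519/576) = (-243670 + 49360)*(-576/26579519) = -194310*(-576/26579519) = 111922560/26579519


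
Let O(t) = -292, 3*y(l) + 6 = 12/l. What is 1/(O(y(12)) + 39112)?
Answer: 1/38820 ≈ 2.5760e-5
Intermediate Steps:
y(l) = -2 + 4/l (y(l) = -2 + (12/l)/3 = -2 + 4/l)
1/(O(y(12)) + 39112) = 1/(-292 + 39112) = 1/38820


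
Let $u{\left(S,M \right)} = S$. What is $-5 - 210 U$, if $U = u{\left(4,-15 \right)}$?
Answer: $-845$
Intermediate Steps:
$U = 4$
$-5 - 210 U = -5 - 840 = -845$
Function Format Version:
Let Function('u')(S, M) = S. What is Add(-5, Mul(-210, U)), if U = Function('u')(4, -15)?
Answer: -845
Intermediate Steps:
U = 4
Add(-5, Mul(-210, U)) = Add(-5, Mul(-210, 4)) = Add(-5, -840) = -845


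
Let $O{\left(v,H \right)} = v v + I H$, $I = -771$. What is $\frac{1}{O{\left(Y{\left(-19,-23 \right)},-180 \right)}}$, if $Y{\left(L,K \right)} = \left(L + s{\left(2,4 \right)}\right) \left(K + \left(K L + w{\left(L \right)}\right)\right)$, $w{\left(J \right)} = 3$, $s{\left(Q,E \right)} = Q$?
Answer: $\frac{1}{50392701} \approx 1.9844 \cdot 10^{-8}$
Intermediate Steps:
$Y{\left(L,K \right)} = \left(2 + L\right) \left(3 + K + K L\right)$ ($Y{\left(L,K \right)} = \left(L + 2\right) \left(K + \left(K L + 3\right)\right) = \left(2 + L\right) \left(K + \left(3 + K L\right)\right) = \left(2 + L\right) \left(3 + K + K L\right)$)
$O{\left(v,H \right)} = v^{2} - 771 H$ ($O{\left(v,H \right)} = v v - 771 H = v^{2} - 771 H$)
$\frac{1}{O{\left(Y{\left(-19,-23 \right)},-180 \right)}} = \frac{1}{\left(6 + 2 \left(-23\right) + 3 \left(-19\right) - 23 \left(-19\right)^{2} + 3 \left(-23\right) \left(-19\right)\right)^{2} - -138780} = \frac{1}{\left(6 - 46 - 57 - 8303 + 1311\right)^{2} + 138780} = \frac{1}{\left(-7089\right)^{2} + 138780} = \frac{1}{50253921 + 138780} = \frac{1}{50392701}$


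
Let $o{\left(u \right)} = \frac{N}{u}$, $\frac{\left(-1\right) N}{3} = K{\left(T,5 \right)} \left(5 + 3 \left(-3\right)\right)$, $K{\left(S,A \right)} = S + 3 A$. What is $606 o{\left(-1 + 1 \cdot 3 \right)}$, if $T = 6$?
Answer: $76356$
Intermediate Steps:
$N = 252$ ($N = - 3 \left(6 + 3 \cdot 5\right) \left(5 + 3 \left(-3\right)\right) = - 3 \left(6 + 15\right) \left(5 - 9\right) = - 3 \cdot 21 \left(-4\right) = \left(-3\right) \left(-84\right) = 252$)
$o{\left(u \right)} = \frac{252}{u}$
$606 o{\left(-1 + 1 \cdot 3 \right)} = 606 \frac{252}{-1 + 1 \cdot 3} = 606 \frac{252}{-1 + 3} = 606 \cdot \frac{252}{2} = 606 \cdot 252 \cdot \frac{1}{2} = 606 \cdot 126 = 76356$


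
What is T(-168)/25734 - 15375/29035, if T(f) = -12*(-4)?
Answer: -13142219/24906223 ≈ -0.52767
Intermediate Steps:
T(f) = 48
T(-168)/25734 - 15375/29035 = 48/25734 - 15375/29035 = 48*(1/25734) - 15375*1/29035 = 8/4289 - 3075/5807 = -13142219/24906223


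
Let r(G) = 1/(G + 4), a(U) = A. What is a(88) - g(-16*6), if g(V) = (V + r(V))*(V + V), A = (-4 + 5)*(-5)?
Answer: -424099/23 ≈ -18439.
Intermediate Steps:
A = -5 (A = 1*(-5) = -5)
a(U) = -5
r(G) = 1/(4 + G)
g(V) = 2*V*(V + 1/(4 + V)) (g(V) = (V + 1/(4 + V))*(V + V) = (V + 1/(4 + V))*(2*V) = 2*V*(V + 1/(4 + V)))
a(88) - g(-16*6) = -5 - 2*(-16*6)*(1 + (-16*6)*(4 - 16*6))/(4 - 16*6) = -5 - 2*(-96)*(1 - 96*(4 - 96))/(4 - 96) = -5 - 2*(-96)*(1 - 96*(-92))/(-92) = -5 - 2*(-96)*(-1)*(1 + 8832)/92 = -5 - 2*(-96)*(-1)*8833/92 = -5 - 1*423984/23 = -5 - 423984/23 = -424099/23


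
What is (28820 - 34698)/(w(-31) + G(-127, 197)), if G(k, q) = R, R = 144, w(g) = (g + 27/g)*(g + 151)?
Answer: 91109/57048 ≈ 1.5971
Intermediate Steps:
w(g) = (151 + g)*(g + 27/g) (w(g) = (g + 27/g)*(151 + g) = (151 + g)*(g + 27/g))
G(k, q) = 144
(28820 - 34698)/(w(-31) + G(-127, 197)) = (28820 - 34698)/((27 + (-31)**2 + 151*(-31) + 4077/(-31)) + 144) = -5878/((27 + 961 - 4681 + 4077*(-1/31)) + 144) = -5878/((27 + 961 - 4681 - 4077/31) + 144) = -5878/(-118560/31 + 144) = -5878/(-114096/31) = -5878*(-31/114096) = 91109/57048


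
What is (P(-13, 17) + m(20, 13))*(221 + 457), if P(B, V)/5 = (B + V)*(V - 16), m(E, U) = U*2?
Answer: 31188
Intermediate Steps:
m(E, U) = 2*U
P(B, V) = 5*(-16 + V)*(B + V) (P(B, V) = 5*((B + V)*(V - 16)) = 5*((B + V)*(-16 + V)) = 5*((-16 + V)*(B + V)) = 5*(-16 + V)*(B + V))
(P(-13, 17) + m(20, 13))*(221 + 457) = ((-80*(-13) - 80*17 + 5*17**2 + 5*(-13)*17) + 2*13)*(221 + 457) = ((1040 - 1360 + 5*289 - 1105) + 26)*678 = ((1040 - 1360 + 1445 - 1105) + 26)*678 = (20 + 26)*678 = 46*678 = 31188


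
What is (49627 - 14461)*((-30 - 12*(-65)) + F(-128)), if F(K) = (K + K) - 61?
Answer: 15226878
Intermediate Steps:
F(K) = -61 + 2*K (F(K) = 2*K - 61 = -61 + 2*K)
(49627 - 14461)*((-30 - 12*(-65)) + F(-128)) = (49627 - 14461)*((-30 - 12*(-65)) + (-61 + 2*(-128))) = 35166*((-30 + 780) + (-61 - 256)) = 35166*(750 - 317) = 35166*433 = 15226878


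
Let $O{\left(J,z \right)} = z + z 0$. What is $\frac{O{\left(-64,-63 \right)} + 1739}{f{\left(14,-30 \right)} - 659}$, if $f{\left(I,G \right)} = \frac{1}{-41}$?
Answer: $- \frac{17179}{6755} \approx -2.5432$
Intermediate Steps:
$f{\left(I,G \right)} = - \frac{1}{41}$
$O{\left(J,z \right)} = z$ ($O{\left(J,z \right)} = z + 0 = z$)
$\frac{O{\left(-64,-63 \right)} + 1739}{f{\left(14,-30 \right)} - 659} = \frac{-63 + 1739}{- \frac{1}{41} - 659} = \frac{1676}{- \frac{27020}{41}} = 1676 \left(- \frac{41}{27020}\right) = - \frac{17179}{6755}$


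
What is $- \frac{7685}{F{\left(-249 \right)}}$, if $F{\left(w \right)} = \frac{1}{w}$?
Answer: $1913565$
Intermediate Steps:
$- \frac{7685}{F{\left(-249 \right)}} = - \frac{7685}{\frac{1}{-249}} = - \frac{7685}{- \frac{1}{249}} = \left(-7685\right) \left(-249\right) = 1913565$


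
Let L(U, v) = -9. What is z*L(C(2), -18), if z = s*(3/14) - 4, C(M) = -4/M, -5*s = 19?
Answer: 3033/70 ≈ 43.329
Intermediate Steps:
s = -19/5 (s = -1/5*19 = -19/5 ≈ -3.8000)
z = -337/70 (z = -57/(5*14) - 4 = -19/5*3/14 - 4 = -57/70 - 4 = -337/70 ≈ -4.8143)
z*L(C(2), -18) = -337/70*(-9) = 3033/70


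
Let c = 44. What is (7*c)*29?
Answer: 8932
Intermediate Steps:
(7*c)*29 = (7*44)*29 = 308*29 = 8932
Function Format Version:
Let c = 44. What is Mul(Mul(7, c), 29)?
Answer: 8932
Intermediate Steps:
Mul(Mul(7, c), 29) = Mul(Mul(7, 44), 29) = Mul(308, 29) = 8932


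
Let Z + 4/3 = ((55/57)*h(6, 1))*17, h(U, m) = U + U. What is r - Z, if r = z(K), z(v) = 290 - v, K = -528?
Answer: 35482/57 ≈ 622.49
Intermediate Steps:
h(U, m) = 2*U
r = 818 (r = 290 - 1*(-528) = 290 + 528 = 818)
Z = 11144/57 (Z = -4/3 + ((55/57)*(2*6))*17 = -4/3 + ((55*(1/57))*12)*17 = -4/3 + ((55/57)*12)*17 = -4/3 + (220/19)*17 = -4/3 + 3740/19 = 11144/57 ≈ 195.51)
r - Z = 818 - 1*11144/57 = 818 - 11144/57 = 35482/57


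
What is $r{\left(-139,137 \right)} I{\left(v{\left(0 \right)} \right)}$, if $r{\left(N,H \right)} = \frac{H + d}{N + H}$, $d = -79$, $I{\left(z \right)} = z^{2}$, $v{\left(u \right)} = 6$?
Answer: $-1044$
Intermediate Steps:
$r{\left(N,H \right)} = \frac{-79 + H}{H + N}$ ($r{\left(N,H \right)} = \frac{H - 79}{N + H} = \frac{-79 + H}{H + N}$)
$r{\left(-139,137 \right)} I{\left(v{\left(0 \right)} \right)} = \frac{-79 + 137}{137 - 139} \cdot 6^{2} = \frac{1}{-2} \cdot 58 \cdot 36 = \left(- \frac{1}{2}\right) 58 \cdot 36 = \left(-29\right) 36 = -1044$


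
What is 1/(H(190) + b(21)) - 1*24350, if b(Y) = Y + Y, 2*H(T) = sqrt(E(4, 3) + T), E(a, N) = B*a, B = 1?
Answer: -83544766/3431 - sqrt(194)/3431 ≈ -24350.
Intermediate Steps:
E(a, N) = a (E(a, N) = 1*a = a)
H(T) = sqrt(4 + T)/2
b(Y) = 2*Y
1/(H(190) + b(21)) - 1*24350 = 1/(sqrt(4 + 190)/2 + 2*21) - 1*24350 = 1/(sqrt(194)/2 + 42) - 24350 = 1/(42 + sqrt(194)/2) - 24350 = -24350 + 1/(42 + sqrt(194)/2)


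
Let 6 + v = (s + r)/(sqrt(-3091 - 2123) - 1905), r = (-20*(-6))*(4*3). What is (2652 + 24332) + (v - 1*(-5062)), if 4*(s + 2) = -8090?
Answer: 11089726765/346118 + 167*I*sqrt(5214)/1038354 ≈ 32040.0 + 0.011613*I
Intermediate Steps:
s = -4049/2 (s = -2 + (1/4)*(-8090) = -2 - 4045/2 = -4049/2 ≈ -2024.5)
r = 1440 (r = 120*12 = 1440)
v = -6 - 1169/(2*(-1905 + I*sqrt(5214))) (v = -6 + (-4049/2 + 1440)/(sqrt(-3091 - 2123) - 1905) = -6 - 1169/(2*(sqrt(-5214) - 1905)) = -6 - 1169/(2*(I*sqrt(5214) - 1905)) = -6 - 1169/(2*(-1905 + I*sqrt(5214))) ≈ -5.6936 + 0.011613*I)
(2652 + 24332) + (v - 1*(-5062)) = (2652 + 24332) + ((-1970663/346118 + 167*I*sqrt(5214)/1038354) - 1*(-5062)) = 26984 + ((-1970663/346118 + 167*I*sqrt(5214)/1038354) + 5062) = 26984 + (1750078653/346118 + 167*I*sqrt(5214)/1038354) = 11089726765/346118 + 167*I*sqrt(5214)/1038354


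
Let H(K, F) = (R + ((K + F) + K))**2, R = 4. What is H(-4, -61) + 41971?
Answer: 46196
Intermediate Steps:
H(K, F) = (4 + F + 2*K)**2 (H(K, F) = (4 + ((K + F) + K))**2 = (4 + ((F + K) + K))**2 = (4 + (F + 2*K))**2 = (4 + F + 2*K)**2)
H(-4, -61) + 41971 = (4 - 61 + 2*(-4))**2 + 41971 = (4 - 61 - 8)**2 + 41971 = (-65)**2 + 41971 = 4225 + 41971 = 46196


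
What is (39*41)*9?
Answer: 14391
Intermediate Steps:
(39*41)*9 = 1599*9 = 14391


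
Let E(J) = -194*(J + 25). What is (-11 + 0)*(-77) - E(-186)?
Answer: -30387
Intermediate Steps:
E(J) = -4850 - 194*J (E(J) = -194*(25 + J) = -4850 - 194*J)
(-11 + 0)*(-77) - E(-186) = (-11 + 0)*(-77) - (-4850 - 194*(-186)) = -11*(-77) - (-4850 + 36084) = 847 - 1*31234 = 847 - 31234 = -30387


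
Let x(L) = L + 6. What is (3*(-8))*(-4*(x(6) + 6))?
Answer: 1728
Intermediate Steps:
x(L) = 6 + L
(3*(-8))*(-4*(x(6) + 6)) = (3*(-8))*(-4*((6 + 6) + 6)) = -(-96)*(12 + 6) = -(-96)*18 = -24*(-72) = 1728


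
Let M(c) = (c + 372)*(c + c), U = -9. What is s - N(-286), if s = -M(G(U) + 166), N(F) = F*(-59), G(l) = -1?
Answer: -194084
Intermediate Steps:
N(F) = -59*F
M(c) = 2*c*(372 + c) (M(c) = (372 + c)*(2*c) = 2*c*(372 + c))
s = -177210 (s = -2*(-1 + 166)*(372 + (-1 + 166)) = -2*165*(372 + 165) = -2*165*537 = -1*177210 = -177210)
s - N(-286) = -177210 - (-59)*(-286) = -177210 - 1*16874 = -177210 - 16874 = -194084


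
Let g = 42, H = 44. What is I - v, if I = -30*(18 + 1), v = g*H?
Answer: -2418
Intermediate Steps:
v = 1848 (v = 42*44 = 1848)
I = -570 (I = -30*19 = -570)
I - v = -570 - 1*1848 = -570 - 1848 = -2418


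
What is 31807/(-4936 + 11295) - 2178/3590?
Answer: 50168614/11414405 ≈ 4.3952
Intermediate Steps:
31807/(-4936 + 11295) - 2178/3590 = 31807/6359 - 2178*1/3590 = 31807*(1/6359) - 1089/1795 = 31807/6359 - 1089/1795 = 50168614/11414405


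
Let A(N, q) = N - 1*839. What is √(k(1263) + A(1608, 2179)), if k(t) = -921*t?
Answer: I*√1162454 ≈ 1078.2*I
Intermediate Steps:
A(N, q) = -839 + N (A(N, q) = N - 839 = -839 + N)
√(k(1263) + A(1608, 2179)) = √(-921*1263 + (-839 + 1608)) = √(-1163223 + 769) = √(-1162454) = I*√1162454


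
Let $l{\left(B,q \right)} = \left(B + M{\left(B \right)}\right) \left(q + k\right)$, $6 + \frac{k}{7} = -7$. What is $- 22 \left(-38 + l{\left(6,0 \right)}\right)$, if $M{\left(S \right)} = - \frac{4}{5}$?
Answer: $\frac{56232}{5} \approx 11246.0$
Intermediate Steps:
$k = -91$ ($k = -42 + 7 \left(-7\right) = -42 - 49 = -91$)
$M{\left(S \right)} = - \frac{4}{5}$ ($M{\left(S \right)} = \left(-4\right) \frac{1}{5} = - \frac{4}{5}$)
$l{\left(B,q \right)} = \left(-91 + q\right) \left(- \frac{4}{5} + B\right)$ ($l{\left(B,q \right)} = \left(B - \frac{4}{5}\right) \left(q - 91\right) = \left(- \frac{4}{5} + B\right) \left(-91 + q\right) = \left(-91 + q\right) \left(- \frac{4}{5} + B\right)$)
$- 22 \left(-38 + l{\left(6,0 \right)}\right) = - 22 \left(-38 + \left(\frac{364}{5} - 546 - 0 + 6 \cdot 0\right)\right) = - 22 \left(-38 + \left(\frac{364}{5} - 546 + 0 + 0\right)\right) = - 22 \left(-38 - \frac{2366}{5}\right) = \left(-22\right) \left(- \frac{2556}{5}\right) = \frac{56232}{5}$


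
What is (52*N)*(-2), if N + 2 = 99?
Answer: -10088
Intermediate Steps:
N = 97 (N = -2 + 99 = 97)
(52*N)*(-2) = (52*97)*(-2) = 5044*(-2) = -10088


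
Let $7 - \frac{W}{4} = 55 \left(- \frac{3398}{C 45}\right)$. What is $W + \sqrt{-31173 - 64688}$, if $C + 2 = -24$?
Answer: $- \frac{71480}{117} + i \sqrt{95861} \approx -610.94 + 309.61 i$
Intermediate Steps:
$C = -26$ ($C = -2 - 24 = -26$)
$W = - \frac{71480}{117}$ ($W = 28 - 4 \cdot 55 \left(- \frac{3398}{\left(-26\right) 45}\right) = 28 - 4 \cdot 55 \left(- \frac{3398}{-1170}\right) = 28 - 4 \cdot 55 \left(\left(-3398\right) \left(- \frac{1}{1170}\right)\right) = 28 - 4 \cdot 55 \cdot \frac{1699}{585} = 28 - \frac{74756}{117} = - \frac{71480}{117} \approx -610.94$)
$W + \sqrt{-31173 - 64688} = - \frac{71480}{117} + \sqrt{-31173 - 64688} = - \frac{71480}{117} + \sqrt{-95861} = - \frac{71480}{117} + i \sqrt{95861}$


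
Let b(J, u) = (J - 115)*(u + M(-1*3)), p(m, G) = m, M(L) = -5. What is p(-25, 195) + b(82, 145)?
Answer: -4645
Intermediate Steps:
b(J, u) = (-115 + J)*(-5 + u) (b(J, u) = (J - 115)*(u - 5) = (-115 + J)*(-5 + u))
p(-25, 195) + b(82, 145) = -25 + (575 - 115*145 - 5*82 + 82*145) = -25 + (575 - 16675 - 410 + 11890) = -25 - 4620 = -4645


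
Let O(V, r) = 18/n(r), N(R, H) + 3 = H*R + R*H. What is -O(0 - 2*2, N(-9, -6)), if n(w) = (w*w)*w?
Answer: -2/128625 ≈ -1.5549e-5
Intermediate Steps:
N(R, H) = -3 + 2*H*R (N(R, H) = -3 + (H*R + R*H) = -3 + (H*R + H*R) = -3 + 2*H*R)
n(w) = w**3 (n(w) = w**2*w = w**3)
O(V, r) = 18/r**3 (O(V, r) = 18/(r**3) = 18/r**3)
-O(0 - 2*2, N(-9, -6)) = -18/(-3 + 2*(-6)*(-9))**3 = -18/(-3 + 108)**3 = -18/105**3 = -18/1157625 = -1*2/128625 = -2/128625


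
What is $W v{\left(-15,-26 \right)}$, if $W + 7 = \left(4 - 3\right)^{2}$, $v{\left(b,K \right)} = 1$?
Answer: $-6$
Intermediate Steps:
$W = -6$ ($W = -7 + \left(4 - 3\right)^{2} = -7 + 1^{2} = -7 + 1 = -6$)
$W v{\left(-15,-26 \right)} = \left(-6\right) 1 = -6$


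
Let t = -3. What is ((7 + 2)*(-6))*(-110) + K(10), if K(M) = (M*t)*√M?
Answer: 5940 - 30*√10 ≈ 5845.1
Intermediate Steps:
K(M) = -3*M^(3/2) (K(M) = (M*(-3))*√M = (-3*M)*√M = -3*M^(3/2))
((7 + 2)*(-6))*(-110) + K(10) = ((7 + 2)*(-6))*(-110) - 30*√10 = (9*(-6))*(-110) - 30*√10 = -54*(-110) - 30*√10 = 5940 - 30*√10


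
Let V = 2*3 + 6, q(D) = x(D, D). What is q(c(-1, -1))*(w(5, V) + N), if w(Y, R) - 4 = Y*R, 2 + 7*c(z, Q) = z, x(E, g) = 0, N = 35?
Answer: 0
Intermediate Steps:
c(z, Q) = -2/7 + z/7
q(D) = 0
V = 12 (V = 6 + 6 = 12)
w(Y, R) = 4 + R*Y (w(Y, R) = 4 + Y*R = 4 + R*Y)
q(c(-1, -1))*(w(5, V) + N) = 0*((4 + 12*5) + 35) = 0*((4 + 60) + 35) = 0*(64 + 35) = 0*99 = 0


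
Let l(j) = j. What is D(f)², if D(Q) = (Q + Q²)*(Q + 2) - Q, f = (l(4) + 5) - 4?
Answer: 42025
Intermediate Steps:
f = 5 (f = (4 + 5) - 4 = 9 - 4 = 5)
D(Q) = -Q + (2 + Q)*(Q + Q²) (D(Q) = (Q + Q²)*(2 + Q) - Q = (2 + Q)*(Q + Q²) - Q = -Q + (2 + Q)*(Q + Q²))
D(f)² = (5*(1 + 5² + 3*5))² = (5*(1 + 25 + 15))² = (5*41)² = 205² = 42025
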